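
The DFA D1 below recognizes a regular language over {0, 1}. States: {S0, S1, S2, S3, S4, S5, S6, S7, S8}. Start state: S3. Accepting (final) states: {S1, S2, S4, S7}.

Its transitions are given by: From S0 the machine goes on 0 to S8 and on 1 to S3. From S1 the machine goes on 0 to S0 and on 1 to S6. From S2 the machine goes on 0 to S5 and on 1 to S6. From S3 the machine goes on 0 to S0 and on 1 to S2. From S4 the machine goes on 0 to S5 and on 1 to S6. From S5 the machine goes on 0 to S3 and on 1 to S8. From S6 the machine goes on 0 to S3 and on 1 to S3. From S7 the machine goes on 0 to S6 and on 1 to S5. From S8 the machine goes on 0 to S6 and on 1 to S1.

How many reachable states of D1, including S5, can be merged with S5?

First remove the unreachable states {S4,S7}; 7 states remain.
Start with accepting vs non-accepting: {S1,S2} | {S0,S3,S5,S6,S8}.
On input 1, block {S0,S3,S5,S6,S8} splits into {S0,S5,S6} and {S3,S8}.
Stable partition: {S1,S2} | {S0,S5,S6} | {S3,S8} — 3 equivalence classes.
State S5 belongs to the block {S0,S5,S6}, which has 3 states.

3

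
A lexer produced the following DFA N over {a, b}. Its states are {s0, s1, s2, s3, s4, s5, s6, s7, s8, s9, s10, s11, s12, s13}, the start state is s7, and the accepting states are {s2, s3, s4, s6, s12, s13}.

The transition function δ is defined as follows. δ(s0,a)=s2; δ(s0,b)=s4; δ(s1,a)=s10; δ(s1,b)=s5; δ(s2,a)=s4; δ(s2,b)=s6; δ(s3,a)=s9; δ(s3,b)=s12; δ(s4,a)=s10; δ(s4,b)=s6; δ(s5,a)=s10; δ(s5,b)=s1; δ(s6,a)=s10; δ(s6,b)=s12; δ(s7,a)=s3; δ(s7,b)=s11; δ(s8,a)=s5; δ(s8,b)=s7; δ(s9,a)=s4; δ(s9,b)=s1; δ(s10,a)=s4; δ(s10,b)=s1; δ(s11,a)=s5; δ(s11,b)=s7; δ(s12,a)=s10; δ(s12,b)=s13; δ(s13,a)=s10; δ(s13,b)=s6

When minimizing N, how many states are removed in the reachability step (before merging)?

BFS from s7 reaches {s1, s3, s4, s5, s6, s7, s9, s10, s11, s12, s13}; the 3 state(s) s0, s2, s8 are never visited.

3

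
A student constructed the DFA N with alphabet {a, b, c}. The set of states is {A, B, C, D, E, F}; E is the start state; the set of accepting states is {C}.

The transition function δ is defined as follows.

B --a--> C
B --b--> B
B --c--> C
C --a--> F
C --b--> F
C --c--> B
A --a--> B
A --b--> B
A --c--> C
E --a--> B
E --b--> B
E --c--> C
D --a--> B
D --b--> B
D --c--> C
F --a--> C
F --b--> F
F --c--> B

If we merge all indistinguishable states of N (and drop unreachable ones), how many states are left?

Reachable states from the start: {B,C,E,F}. Unreachable: {A,D} — drop them.
Initial partition by acceptance: {C} | {B,E,F}.
Refine {B,E,F} on symbol a: members go to different blocks, giving {B,F} and {E}.
Split {B,F} by δ(·,c) → {B} and {F}.
The partition is now stable with 4 blocks: {C} | {B} | {E} | {F}.

4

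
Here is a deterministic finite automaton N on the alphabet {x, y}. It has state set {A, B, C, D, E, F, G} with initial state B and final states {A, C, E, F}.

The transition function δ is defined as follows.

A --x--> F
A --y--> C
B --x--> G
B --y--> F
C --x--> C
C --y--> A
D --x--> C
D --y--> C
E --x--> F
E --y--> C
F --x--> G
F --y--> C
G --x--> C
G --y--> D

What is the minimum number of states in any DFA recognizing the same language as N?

Reachable states from the start: {A,B,C,D,F,G}. Unreachable: {E} — drop them.
Start with accepting vs non-accepting: {A,C,F} | {B,D,G}.
Refine {A,C,F} on symbol x: members go to different blocks, giving {A,C} and {F}.
Refine {A,C} on symbol x: members go to different blocks, giving {A} and {C}.
Refine {B,D,G} on symbol x: members go to different blocks, giving {D,G} and {B}.
On input y, block {D,G} splits into {D} and {G}.
No further refinement is possible. Final partition (6 blocks): {A} | {D} | {F} | {C} | {B} | {G}.

6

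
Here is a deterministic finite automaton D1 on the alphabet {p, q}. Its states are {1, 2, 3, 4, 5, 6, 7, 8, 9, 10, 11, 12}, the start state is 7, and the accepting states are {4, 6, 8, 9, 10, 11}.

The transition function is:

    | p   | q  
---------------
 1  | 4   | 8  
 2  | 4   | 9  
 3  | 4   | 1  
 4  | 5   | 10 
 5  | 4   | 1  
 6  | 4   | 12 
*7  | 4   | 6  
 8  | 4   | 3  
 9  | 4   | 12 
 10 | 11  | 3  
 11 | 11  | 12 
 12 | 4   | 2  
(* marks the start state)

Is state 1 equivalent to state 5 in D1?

No

Every state is reachable, so we keep all 12.
Start with accepting vs non-accepting: {4,6,8,9,10,11} | {1,2,3,5,7,12}.
On input p, block {4,6,8,9,10,11} splits into {6,8,9,10,11} and {4}.
On input p, block {6,8,9,10,11} splits into {6,8,9} and {10,11}.
On input q, block {1,2,3,5,7,12} splits into {1,2,7} and {3,5,12}.
Stable partition: {6,8,9} | {1,2,7} | {4} | {10,11} | {3,5,12} — 5 equivalence classes.
1 and 5 end up in different blocks, so they are distinguishable. For instance, the string 'q' is accepted from only 1.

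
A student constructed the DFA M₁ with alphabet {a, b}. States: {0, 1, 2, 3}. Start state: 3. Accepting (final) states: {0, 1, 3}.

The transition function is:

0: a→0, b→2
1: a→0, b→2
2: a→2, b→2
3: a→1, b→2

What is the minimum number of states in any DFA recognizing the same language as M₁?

All states are reachable from the start state.
Initial partition by acceptance: {0,1,3} | {2}.
The partition is now stable with 2 blocks: {0,1,3} | {2}.

2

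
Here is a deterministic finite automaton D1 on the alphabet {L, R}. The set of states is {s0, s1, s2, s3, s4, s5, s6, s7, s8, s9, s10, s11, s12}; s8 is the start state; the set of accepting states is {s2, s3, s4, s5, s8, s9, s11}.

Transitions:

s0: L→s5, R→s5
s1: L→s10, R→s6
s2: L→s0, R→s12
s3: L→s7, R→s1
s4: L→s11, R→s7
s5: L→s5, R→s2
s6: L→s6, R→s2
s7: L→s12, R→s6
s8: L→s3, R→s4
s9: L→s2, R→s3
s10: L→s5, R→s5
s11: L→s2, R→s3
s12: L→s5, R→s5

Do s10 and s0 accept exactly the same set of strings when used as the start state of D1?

Yes

States {s9} cannot be reached from the start state, so discard them.
Start with accepting vs non-accepting: {s2,s3,s4,s5,s8,s11} | {s0,s1,s6,s7,s10,s12}.
Split {s2,s3,s4,s5,s8,s11} by δ(·,L) → {s4,s5,s8,s11} and {s2,s3}.
Refine {s4,s5,s8,s11} on symbol L: members go to different blocks, giving {s4,s5} and {s8,s11}.
On input L, block {s4,s5} splits into {s4} and {s5}.
Refine {s0,s1,s6,s7,s10,s12} on symbol L: members go to different blocks, giving {s0,s10,s12} and {s1,s6,s7}.
Refine {s2,s3} on symbol L: members go to different blocks, giving {s2} and {s3}.
Split {s8,s11} by δ(·,L) → {s8} and {s11}.
Split {s1,s6,s7} by δ(·,L) → {s1,s7} and {s6}.
The partition is now stable with 9 blocks: {s4} | {s0,s10,s12} | {s2} | {s8} | {s5} | {s1,s7} | {s3} | {s11} | {s6}.
s10 and s0 lie in the same block of the stable partition, so they are equivalent — no string distinguishes them.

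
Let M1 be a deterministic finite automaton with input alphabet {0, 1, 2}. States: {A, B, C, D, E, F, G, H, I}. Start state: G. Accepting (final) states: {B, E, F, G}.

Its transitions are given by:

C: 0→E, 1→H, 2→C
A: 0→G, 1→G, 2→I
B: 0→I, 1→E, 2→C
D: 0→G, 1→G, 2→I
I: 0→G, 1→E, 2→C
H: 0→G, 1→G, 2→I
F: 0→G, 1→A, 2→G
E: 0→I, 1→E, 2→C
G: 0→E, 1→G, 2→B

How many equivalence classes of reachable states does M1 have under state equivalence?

5

States {A,D,F} cannot be reached from the start state, so discard them.
P0 = {B,E,G} | {C,H,I}.
Refine {B,E,G} on symbol 0: members go to different blocks, giving {B,E} and {G}.
Refine {C,H,I} on symbol 0: members go to different blocks, giving {H,I} and {C}.
On input 1, block {H,I} splits into {H} and {I}.
Stable partition: {B,E} | {H} | {G} | {C} | {I} — 5 equivalence classes.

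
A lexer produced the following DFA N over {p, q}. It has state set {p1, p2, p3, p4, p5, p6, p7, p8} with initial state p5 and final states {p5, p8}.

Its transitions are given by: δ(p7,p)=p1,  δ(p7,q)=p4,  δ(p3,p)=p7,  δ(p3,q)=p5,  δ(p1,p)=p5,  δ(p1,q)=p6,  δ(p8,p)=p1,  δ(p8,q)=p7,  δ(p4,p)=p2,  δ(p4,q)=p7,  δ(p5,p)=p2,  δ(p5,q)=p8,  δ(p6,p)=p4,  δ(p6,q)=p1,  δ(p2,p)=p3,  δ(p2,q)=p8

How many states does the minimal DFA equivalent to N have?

Every state is reachable, so we keep all 8.
Start with accepting vs non-accepting: {p5,p8} | {p1,p2,p3,p4,p6,p7}.
Refine {p5,p8} on symbol q: members go to different blocks, giving {p5} and {p8}.
Split {p1,p2,p3,p4,p6,p7} by δ(·,p) → {p2,p3,p4,p6,p7} and {p1}.
Refine {p2,p3,p4,p6,p7} on symbol p: members go to different blocks, giving {p2,p3,p4,p6} and {p7}.
On input p, block {p2,p3,p4,p6} splits into {p2,p4,p6} and {p3}.
Split {p2,p4,p6} by δ(·,p) → {p4,p6} and {p2}.
Refine {p4,p6} on symbol p: members go to different blocks, giving {p4} and {p6}.
The partition is now stable with 8 blocks: {p5} | {p4} | {p8} | {p1} | {p7} | {p3} | {p2} | {p6}.

8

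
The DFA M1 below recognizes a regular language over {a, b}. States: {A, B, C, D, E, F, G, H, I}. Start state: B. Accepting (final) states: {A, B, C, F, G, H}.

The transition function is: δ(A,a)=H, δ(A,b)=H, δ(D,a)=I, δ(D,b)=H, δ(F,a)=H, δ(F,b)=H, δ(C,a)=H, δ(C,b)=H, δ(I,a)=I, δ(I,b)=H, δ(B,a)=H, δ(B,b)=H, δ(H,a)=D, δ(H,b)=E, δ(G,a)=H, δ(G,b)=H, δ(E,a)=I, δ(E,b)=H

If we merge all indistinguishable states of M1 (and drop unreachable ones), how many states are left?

First remove the unreachable states {A,C,F,G}; 5 states remain.
P0 = {B,H} | {D,E,I}.
Refine {B,H} on symbol a: members go to different blocks, giving {B} and {H}.
The partition is now stable with 3 blocks: {B} | {D,E,I} | {H}.

3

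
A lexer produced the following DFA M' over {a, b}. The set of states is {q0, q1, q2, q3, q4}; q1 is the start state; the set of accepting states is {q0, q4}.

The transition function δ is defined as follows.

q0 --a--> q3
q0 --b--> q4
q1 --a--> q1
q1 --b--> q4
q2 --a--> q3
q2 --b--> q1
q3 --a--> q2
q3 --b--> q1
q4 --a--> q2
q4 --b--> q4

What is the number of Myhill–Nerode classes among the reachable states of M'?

First remove the unreachable states {q0}; 4 states remain.
P0 = {q4} | {q1,q2,q3}.
Split {q1,q2,q3} by δ(·,b) → {q2,q3} and {q1}.
No further refinement is possible. Final partition (3 blocks): {q4} | {q2,q3} | {q1}.

3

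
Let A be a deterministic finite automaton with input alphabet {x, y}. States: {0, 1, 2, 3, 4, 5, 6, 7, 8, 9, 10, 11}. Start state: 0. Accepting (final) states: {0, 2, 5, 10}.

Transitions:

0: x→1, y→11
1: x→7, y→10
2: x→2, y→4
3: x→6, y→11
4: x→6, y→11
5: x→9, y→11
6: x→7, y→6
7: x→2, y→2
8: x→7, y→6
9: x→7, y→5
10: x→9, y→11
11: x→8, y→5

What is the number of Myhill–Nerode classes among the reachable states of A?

7

Reachable states from the start: {0,1,2,4,5,6,7,8,9,10,11}. Unreachable: {3} — drop them.
Start with accepting vs non-accepting: {0,2,5,10} | {1,4,6,7,8,9,11}.
Split {0,2,5,10} by δ(·,x) → {0,5,10} and {2}.
On input x, block {1,4,6,7,8,9,11} splits into {1,4,6,8,9,11} and {7}.
On input x, block {1,4,6,8,9,11} splits into {1,6,8,9} and {4,11}.
On input y, block {1,6,8,9} splits into {1,9} and {6,8}.
Split {4,11} by δ(·,y) → {4} and {11}.
No further refinement is possible. Final partition (7 blocks): {0,5,10} | {1,9} | {2} | {7} | {4} | {6,8} | {11}.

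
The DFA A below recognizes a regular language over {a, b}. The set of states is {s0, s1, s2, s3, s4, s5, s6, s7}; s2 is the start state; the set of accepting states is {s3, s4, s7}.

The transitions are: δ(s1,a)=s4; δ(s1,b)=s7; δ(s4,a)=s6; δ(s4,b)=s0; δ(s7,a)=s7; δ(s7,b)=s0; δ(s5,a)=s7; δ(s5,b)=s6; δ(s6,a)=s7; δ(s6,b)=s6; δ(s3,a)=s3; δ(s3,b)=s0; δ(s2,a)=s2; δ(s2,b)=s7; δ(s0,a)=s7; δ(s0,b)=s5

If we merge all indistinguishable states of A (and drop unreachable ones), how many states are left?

3

First remove the unreachable states {s1,s3,s4}; 5 states remain.
Start with accepting vs non-accepting: {s7} | {s0,s2,s5,s6}.
Split {s0,s2,s5,s6} by δ(·,a) → {s0,s5,s6} and {s2}.
Stable partition: {s7} | {s0,s5,s6} | {s2} — 3 equivalence classes.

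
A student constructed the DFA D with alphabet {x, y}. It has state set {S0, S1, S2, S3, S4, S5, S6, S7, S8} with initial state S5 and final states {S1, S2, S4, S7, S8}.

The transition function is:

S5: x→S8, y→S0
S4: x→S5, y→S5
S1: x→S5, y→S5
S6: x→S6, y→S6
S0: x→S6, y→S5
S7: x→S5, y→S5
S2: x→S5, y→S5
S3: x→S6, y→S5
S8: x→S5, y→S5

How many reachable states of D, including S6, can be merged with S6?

1

Reachable states from the start: {S0,S5,S6,S8}. Unreachable: {S1,S2,S3,S4,S7} — drop them.
P0 = {S8} | {S0,S5,S6}.
Refine {S0,S5,S6} on symbol x: members go to different blocks, giving {S0,S6} and {S5}.
On input y, block {S0,S6} splits into {S0} and {S6}.
No further refinement is possible. Final partition (4 blocks): {S8} | {S0} | {S5} | {S6}.
State S6 belongs to the block {S6}, which has 1 states.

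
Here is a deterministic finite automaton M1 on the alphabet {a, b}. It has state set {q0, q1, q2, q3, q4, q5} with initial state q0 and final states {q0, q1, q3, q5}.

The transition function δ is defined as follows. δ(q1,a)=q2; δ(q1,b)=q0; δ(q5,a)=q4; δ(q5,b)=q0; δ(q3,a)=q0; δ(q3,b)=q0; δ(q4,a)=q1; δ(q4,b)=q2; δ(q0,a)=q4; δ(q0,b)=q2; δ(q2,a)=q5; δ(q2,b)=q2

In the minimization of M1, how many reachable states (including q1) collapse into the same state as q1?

Reachable states from the start: {q0,q1,q2,q4,q5}. Unreachable: {q3} — drop them.
Start with accepting vs non-accepting: {q0,q1,q5} | {q2,q4}.
Split {q0,q1,q5} by δ(·,b) → {q1,q5} and {q0}.
The partition is now stable with 3 blocks: {q1,q5} | {q2,q4} | {q0}.
State q1 belongs to the block {q1,q5}, which has 2 states.

2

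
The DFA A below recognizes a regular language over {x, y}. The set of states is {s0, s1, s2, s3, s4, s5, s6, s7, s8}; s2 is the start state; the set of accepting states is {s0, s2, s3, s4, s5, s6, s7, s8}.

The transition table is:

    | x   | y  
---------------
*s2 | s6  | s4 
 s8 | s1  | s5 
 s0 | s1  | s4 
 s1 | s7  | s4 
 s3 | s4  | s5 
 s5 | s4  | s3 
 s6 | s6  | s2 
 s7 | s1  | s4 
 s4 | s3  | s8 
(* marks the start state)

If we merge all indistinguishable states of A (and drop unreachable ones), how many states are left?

7

States {s0} cannot be reached from the start state, so discard them.
P0 = {s2,s3,s4,s5,s6,s7,s8} | {s1}.
Refine {s2,s3,s4,s5,s6,s7,s8} on symbol x: members go to different blocks, giving {s2,s3,s4,s5,s6} and {s7,s8}.
On input y, block {s2,s3,s4,s5,s6} splits into {s2,s3,s5,s6} and {s4}.
On input x, block {s2,s3,s5,s6} splits into {s2,s6} and {s3,s5}.
Refine {s2,s6} on symbol y: members go to different blocks, giving {s2} and {s6}.
Split {s7,s8} by δ(·,y) → {s7} and {s8}.
Stable partition: {s2} | {s1} | {s7} | {s4} | {s3,s5} | {s6} | {s8} — 7 equivalence classes.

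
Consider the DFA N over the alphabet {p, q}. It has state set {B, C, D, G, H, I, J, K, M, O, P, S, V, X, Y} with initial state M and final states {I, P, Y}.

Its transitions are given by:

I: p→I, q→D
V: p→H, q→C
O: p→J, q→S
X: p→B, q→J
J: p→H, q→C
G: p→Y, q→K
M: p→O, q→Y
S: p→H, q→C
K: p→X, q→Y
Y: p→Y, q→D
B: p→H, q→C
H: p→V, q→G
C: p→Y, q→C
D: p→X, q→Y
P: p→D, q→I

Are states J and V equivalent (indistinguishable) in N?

First remove the unreachable states {I,P}; 13 states remain.
Initial partition by acceptance: {Y} | {B,C,D,G,H,J,K,M,O,S,V,X}.
On input p, block {B,C,D,G,H,J,K,M,O,S,V,X} splits into {B,D,H,J,K,M,O,S,V,X} and {C,G}.
On input q, block {B,D,H,J,K,M,O,S,V,X} splits into {B,H,J,S,V} and {D,K,M} and {O,X}.
Split {C,G} by δ(·,q) → {G} and {C}.
Split {B,H,J,S,V} by δ(·,q) → {B,J,S,V} and {H}.
Stable partition: {Y} | {B,J,S,V} | {G} | {D,K,M} | {O,X} | {C} | {H} — 7 equivalence classes.
J and V lie in the same block of the stable partition, so they are equivalent — no string distinguishes them.

Yes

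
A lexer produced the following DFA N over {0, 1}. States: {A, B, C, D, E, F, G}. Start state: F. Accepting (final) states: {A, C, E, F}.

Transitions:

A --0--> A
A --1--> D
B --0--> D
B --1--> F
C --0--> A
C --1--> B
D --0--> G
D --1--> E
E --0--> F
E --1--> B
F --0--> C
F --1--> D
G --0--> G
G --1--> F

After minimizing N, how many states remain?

2

Initial partition by acceptance: {A,C,E,F} | {B,D,G}.
Stable partition: {A,C,E,F} | {B,D,G} — 2 equivalence classes.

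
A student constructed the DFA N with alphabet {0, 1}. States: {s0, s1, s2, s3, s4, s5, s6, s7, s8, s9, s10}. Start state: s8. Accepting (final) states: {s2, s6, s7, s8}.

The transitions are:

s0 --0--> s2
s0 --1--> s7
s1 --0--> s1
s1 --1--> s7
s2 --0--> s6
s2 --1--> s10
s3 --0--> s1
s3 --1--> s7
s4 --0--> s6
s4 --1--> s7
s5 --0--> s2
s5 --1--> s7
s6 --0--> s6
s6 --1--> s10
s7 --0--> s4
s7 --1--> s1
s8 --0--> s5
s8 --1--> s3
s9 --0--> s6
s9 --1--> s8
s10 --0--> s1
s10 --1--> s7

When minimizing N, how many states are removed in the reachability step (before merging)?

Starting at s8 and following transitions, the reachable set is {s1, s2, s3, s4, s5, s6, s7, s8, s10}. That leaves s0, s9 unreachable — 2 in total.

2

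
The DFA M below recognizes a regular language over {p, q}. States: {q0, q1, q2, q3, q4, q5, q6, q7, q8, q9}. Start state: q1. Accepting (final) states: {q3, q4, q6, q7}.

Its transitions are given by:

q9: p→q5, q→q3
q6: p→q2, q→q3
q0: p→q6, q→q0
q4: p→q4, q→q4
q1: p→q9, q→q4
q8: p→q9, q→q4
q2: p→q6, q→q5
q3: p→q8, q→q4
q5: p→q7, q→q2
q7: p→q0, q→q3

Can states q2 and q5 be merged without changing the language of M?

Yes

P0 = {q3,q4,q6,q7} | {q0,q1,q2,q5,q8,q9}.
On input p, block {q3,q4,q6,q7} splits into {q3,q6,q7} and {q4}.
Split {q3,q6,q7} by δ(·,q) → {q6,q7} and {q3}.
Refine {q0,q1,q2,q5,q8,q9} on symbol p: members go to different blocks, giving {q0,q2,q5} and {q1,q8,q9}.
Refine {q1,q8,q9} on symbol p: members go to different blocks, giving {q1,q8} and {q9}.
The partition is now stable with 6 blocks: {q6,q7} | {q0,q2,q5} | {q4} | {q3} | {q1,q8} | {q9}.
q2 and q5 lie in the same block of the stable partition, so they are equivalent — no string distinguishes them.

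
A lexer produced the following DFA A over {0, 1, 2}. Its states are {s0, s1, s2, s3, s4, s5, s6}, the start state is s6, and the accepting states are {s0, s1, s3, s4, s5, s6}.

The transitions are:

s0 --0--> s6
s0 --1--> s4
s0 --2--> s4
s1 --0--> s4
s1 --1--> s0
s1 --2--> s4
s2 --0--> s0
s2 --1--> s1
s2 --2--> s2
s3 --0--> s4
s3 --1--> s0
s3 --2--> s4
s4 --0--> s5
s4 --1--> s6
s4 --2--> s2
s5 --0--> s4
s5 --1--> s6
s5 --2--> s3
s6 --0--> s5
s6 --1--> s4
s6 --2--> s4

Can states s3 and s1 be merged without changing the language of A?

P0 = {s0,s1,s3,s4,s5,s6} | {s2}.
Refine {s0,s1,s3,s4,s5,s6} on symbol 2: members go to different blocks, giving {s0,s1,s3,s5,s6} and {s4}.
Split {s0,s1,s3,s5,s6} by δ(·,0) → {s1,s3,s5} and {s0,s6}.
Split {s1,s3,s5} by δ(·,2) → {s1,s3} and {s5}.
On input 0, block {s0,s6} splits into {s0} and {s6}.
Stable partition: {s1,s3} | {s2} | {s4} | {s0} | {s5} | {s6} — 6 equivalence classes.
s3 and s1 lie in the same block of the stable partition, so they are equivalent — no string distinguishes them.

Yes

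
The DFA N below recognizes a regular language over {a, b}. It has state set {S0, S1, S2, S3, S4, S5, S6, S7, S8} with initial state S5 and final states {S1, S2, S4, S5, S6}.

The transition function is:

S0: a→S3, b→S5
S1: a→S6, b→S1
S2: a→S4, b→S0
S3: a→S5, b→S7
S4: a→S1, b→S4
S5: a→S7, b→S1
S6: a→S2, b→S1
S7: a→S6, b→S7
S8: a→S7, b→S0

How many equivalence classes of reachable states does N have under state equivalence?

Reachable states from the start: {S0,S1,S2,S3,S4,S5,S6,S7}. Unreachable: {S8} — drop them.
P0 = {S1,S2,S4,S5,S6} | {S0,S3,S7}.
On input a, block {S1,S2,S4,S5,S6} splits into {S1,S2,S4,S6} and {S5}.
Refine {S1,S2,S4,S6} on symbol b: members go to different blocks, giving {S1,S4,S6} and {S2}.
Split {S1,S4,S6} by δ(·,a) → {S1,S4} and {S6}.
Refine {S1,S4} on symbol a: members go to different blocks, giving {S1} and {S4}.
On input a, block {S0,S3,S7} splits into {S0} and {S3} and {S7}.
No further refinement is possible. Final partition (8 blocks): {S1} | {S0} | {S5} | {S2} | {S6} | {S4} | {S3} | {S7}.

8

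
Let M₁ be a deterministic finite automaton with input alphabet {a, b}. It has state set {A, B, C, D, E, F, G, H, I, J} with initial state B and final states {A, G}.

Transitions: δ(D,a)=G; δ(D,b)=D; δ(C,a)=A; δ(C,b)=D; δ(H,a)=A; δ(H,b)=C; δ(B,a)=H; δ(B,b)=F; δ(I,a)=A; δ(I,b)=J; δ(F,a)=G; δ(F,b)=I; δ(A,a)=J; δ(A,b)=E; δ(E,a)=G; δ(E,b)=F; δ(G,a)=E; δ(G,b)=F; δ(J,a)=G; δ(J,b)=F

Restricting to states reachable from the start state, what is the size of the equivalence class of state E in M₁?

7

Every state is reachable, so we keep all 10.
Initial partition by acceptance: {A,G} | {B,C,D,E,F,H,I,J}.
Refine {B,C,D,E,F,H,I,J} on symbol a: members go to different blocks, giving {C,D,E,F,H,I,J} and {B}.
Stable partition: {A,G} | {C,D,E,F,H,I,J} | {B} — 3 equivalence classes.
The equivalence class containing E is {C,D,E,F,H,I,J}, of size 7.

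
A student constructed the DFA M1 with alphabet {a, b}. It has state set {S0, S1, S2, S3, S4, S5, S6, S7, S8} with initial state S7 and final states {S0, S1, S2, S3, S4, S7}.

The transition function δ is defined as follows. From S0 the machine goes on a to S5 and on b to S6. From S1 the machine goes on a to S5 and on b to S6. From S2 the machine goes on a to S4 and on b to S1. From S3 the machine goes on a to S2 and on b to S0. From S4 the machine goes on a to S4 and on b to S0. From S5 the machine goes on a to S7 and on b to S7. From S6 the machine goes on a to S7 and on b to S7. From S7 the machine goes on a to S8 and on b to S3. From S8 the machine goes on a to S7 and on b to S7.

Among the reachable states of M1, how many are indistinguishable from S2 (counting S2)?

Start with accepting vs non-accepting: {S0,S1,S2,S3,S4,S7} | {S5,S6,S8}.
Refine {S0,S1,S2,S3,S4,S7} on symbol a: members go to different blocks, giving {S0,S1,S7} and {S2,S3,S4}.
Split {S0,S1,S7} by δ(·,b) → {S0,S1} and {S7}.
The partition is now stable with 4 blocks: {S0,S1} | {S5,S6,S8} | {S2,S3,S4} | {S7}.
The equivalence class containing S2 is {S2,S3,S4}, of size 3.

3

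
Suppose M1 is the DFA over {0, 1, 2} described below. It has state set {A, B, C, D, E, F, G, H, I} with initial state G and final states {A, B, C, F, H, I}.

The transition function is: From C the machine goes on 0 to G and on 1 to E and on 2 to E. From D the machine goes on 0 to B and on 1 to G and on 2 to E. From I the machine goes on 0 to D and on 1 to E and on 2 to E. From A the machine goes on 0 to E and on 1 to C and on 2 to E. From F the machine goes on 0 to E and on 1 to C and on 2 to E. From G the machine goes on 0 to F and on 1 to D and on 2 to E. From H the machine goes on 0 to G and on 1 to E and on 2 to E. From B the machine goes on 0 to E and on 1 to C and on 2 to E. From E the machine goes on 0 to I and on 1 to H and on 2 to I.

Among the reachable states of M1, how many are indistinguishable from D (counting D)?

2

Reachable states from the start: {B,C,D,E,F,G,H,I}. Unreachable: {A} — drop them.
P0 = {B,C,F,H,I} | {D,E,G}.
Split {B,C,F,H,I} by δ(·,1) → {C,H,I} and {B,F}.
Refine {D,E,G} on symbol 0: members go to different blocks, giving {D,G} and {E}.
The partition is now stable with 4 blocks: {C,H,I} | {D,G} | {B,F} | {E}.
The equivalence class containing D is {D,G}, of size 2.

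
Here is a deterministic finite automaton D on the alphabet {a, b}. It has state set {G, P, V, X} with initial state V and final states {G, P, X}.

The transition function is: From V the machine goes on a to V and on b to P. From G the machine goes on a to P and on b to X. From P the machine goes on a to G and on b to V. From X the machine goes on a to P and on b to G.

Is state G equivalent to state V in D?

All states are reachable from the start state.
Initial partition by acceptance: {G,P,X} | {V}.
Refine {G,P,X} on symbol b: members go to different blocks, giving {G,X} and {P}.
The partition is now stable with 3 blocks: {G,X} | {V} | {P}.
G and V end up in different blocks, so they are distinguishable. For instance, the string 'ε' is accepted from only G.

No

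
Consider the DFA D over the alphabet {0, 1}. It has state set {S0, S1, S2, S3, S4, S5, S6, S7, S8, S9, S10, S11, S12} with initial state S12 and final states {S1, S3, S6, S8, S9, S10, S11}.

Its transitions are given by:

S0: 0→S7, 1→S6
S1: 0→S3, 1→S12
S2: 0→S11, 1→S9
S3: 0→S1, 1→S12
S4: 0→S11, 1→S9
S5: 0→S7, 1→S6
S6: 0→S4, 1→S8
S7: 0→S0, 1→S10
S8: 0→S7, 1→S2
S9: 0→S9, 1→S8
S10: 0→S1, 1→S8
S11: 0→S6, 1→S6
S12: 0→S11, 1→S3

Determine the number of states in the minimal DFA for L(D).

First remove the unreachable states {S5}; 12 states remain.
Initial partition by acceptance: {S1,S3,S6,S8,S9,S10,S11} | {S0,S2,S4,S7,S12}.
Split {S1,S3,S6,S8,S9,S10,S11} by δ(·,0) → {S1,S3,S9,S10,S11} and {S6,S8}.
Refine {S1,S3,S9,S10,S11} on symbol 0: members go to different blocks, giving {S1,S3,S9,S10} and {S11}.
Refine {S1,S3,S9,S10} on symbol 1: members go to different blocks, giving {S1,S3} and {S9,S10}.
Split {S0,S2,S4,S7,S12} by δ(·,0) → {S2,S4,S12} and {S0,S7}.
Refine {S2,S4,S12} on symbol 1: members go to different blocks, giving {S2,S4} and {S12}.
Split {S6,S8} by δ(·,0) → {S6} and {S8}.
Refine {S9,S10} on symbol 0: members go to different blocks, giving {S9} and {S10}.
On input 1, block {S0,S7} splits into {S0} and {S7}.
No further refinement is possible. Final partition (10 blocks): {S1,S3} | {S2,S4} | {S6} | {S11} | {S9} | {S0} | {S12} | {S8} | {S10} | {S7}.

10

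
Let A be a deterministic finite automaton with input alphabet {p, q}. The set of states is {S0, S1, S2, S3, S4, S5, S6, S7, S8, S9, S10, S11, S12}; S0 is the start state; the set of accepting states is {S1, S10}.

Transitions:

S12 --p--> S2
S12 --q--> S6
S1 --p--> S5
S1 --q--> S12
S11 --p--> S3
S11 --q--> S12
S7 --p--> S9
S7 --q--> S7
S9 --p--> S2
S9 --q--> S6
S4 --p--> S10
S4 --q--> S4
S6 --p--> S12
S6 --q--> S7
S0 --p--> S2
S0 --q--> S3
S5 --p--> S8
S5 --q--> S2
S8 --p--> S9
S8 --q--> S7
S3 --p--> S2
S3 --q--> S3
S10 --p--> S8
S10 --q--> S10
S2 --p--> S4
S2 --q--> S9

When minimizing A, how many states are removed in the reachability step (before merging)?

3

BFS from S0 reaches {S0, S2, S3, S4, S6, S7, S8, S9, S10, S12}; the 3 state(s) S1, S5, S11 are never visited.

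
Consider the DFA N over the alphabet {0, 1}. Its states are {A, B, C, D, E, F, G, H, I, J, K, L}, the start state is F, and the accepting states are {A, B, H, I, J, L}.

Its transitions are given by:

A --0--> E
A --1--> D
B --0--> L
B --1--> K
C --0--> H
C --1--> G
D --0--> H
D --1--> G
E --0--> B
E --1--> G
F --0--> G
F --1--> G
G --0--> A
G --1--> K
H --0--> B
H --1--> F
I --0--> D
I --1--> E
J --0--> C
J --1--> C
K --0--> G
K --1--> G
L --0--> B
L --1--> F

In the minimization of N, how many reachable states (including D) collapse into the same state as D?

States {C,I,J} cannot be reached from the start state, so discard them.
Start with accepting vs non-accepting: {A,B,H,L} | {D,E,F,G,K}.
Split {A,B,H,L} by δ(·,0) → {B,H,L} and {A}.
Refine {D,E,F,G,K} on symbol 0: members go to different blocks, giving {D,E} and {F,K} and {G}.
No further refinement is possible. Final partition (5 blocks): {B,H,L} | {D,E} | {A} | {F,K} | {G}.
The equivalence class containing D is {D,E}, of size 2.

2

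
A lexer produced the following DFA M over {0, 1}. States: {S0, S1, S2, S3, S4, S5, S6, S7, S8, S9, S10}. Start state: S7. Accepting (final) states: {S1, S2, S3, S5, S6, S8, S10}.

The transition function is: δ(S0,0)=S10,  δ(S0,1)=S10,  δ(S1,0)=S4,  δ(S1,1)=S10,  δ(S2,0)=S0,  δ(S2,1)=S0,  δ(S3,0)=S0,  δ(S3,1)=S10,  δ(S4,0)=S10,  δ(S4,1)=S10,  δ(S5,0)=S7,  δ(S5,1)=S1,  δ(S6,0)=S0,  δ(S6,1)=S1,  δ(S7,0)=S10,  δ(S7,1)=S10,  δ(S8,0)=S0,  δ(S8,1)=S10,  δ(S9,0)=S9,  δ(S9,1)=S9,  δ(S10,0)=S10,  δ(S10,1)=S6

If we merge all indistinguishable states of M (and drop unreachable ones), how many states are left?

First remove the unreachable states {S2,S3,S5,S8,S9}; 6 states remain.
Start with accepting vs non-accepting: {S1,S6,S10} | {S0,S4,S7}.
Refine {S1,S6,S10} on symbol 0: members go to different blocks, giving {S1,S6} and {S10}.
Refine {S1,S6} on symbol 1: members go to different blocks, giving {S1} and {S6}.
Stable partition: {S1} | {S0,S4,S7} | {S10} | {S6} — 4 equivalence classes.

4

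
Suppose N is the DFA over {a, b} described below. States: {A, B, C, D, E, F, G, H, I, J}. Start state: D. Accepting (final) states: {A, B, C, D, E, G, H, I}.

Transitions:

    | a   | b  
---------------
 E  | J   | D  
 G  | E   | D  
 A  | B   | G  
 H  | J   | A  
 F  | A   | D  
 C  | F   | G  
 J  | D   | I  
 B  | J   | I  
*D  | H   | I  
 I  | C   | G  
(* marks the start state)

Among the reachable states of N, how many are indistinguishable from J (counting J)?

Start with accepting vs non-accepting: {A,B,C,D,E,G,H,I} | {F,J}.
Refine {A,B,C,D,E,G,H,I} on symbol a: members go to different blocks, giving {A,D,G,I} and {B,C,E,H}.
No further refinement is possible. Final partition (3 blocks): {A,D,G,I} | {F,J} | {B,C,E,H}.
State J belongs to the block {F,J}, which has 2 states.

2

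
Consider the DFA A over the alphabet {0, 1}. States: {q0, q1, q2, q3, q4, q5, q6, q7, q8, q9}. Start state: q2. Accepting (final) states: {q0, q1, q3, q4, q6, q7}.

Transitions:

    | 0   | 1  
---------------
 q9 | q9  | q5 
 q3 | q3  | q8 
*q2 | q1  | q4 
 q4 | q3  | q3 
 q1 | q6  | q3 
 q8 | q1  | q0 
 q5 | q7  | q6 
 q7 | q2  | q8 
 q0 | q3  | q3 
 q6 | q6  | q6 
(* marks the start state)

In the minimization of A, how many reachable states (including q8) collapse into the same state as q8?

2

First remove the unreachable states {q5,q7,q9}; 7 states remain.
Initial partition by acceptance: {q0,q1,q3,q4,q6} | {q2,q8}.
Refine {q0,q1,q3,q4,q6} on symbol 1: members go to different blocks, giving {q0,q1,q4,q6} and {q3}.
Split {q0,q1,q4,q6} by δ(·,0) → {q0,q4} and {q1,q6}.
Split {q1,q6} by δ(·,1) → {q1} and {q6}.
The partition is now stable with 5 blocks: {q0,q4} | {q2,q8} | {q3} | {q1} | {q6}.
State q8 belongs to the block {q2,q8}, which has 2 states.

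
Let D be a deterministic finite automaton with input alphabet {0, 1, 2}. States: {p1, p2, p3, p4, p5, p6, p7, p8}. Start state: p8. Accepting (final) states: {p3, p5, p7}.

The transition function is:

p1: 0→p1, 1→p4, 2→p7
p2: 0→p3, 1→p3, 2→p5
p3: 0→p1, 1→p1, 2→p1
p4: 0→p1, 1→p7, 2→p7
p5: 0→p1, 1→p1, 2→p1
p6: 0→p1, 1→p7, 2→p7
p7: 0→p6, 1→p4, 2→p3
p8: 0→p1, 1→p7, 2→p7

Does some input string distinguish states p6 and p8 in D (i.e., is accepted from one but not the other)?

No

States {p2,p5} cannot be reached from the start state, so discard them.
Start with accepting vs non-accepting: {p3,p7} | {p1,p4,p6,p8}.
Refine {p3,p7} on symbol 2: members go to different blocks, giving {p3} and {p7}.
On input 1, block {p1,p4,p6,p8} splits into {p4,p6,p8} and {p1}.
The partition is now stable with 4 blocks: {p3} | {p4,p6,p8} | {p7} | {p1}.
p6 and p8 lie in the same block of the stable partition, so they are equivalent — no string distinguishes them.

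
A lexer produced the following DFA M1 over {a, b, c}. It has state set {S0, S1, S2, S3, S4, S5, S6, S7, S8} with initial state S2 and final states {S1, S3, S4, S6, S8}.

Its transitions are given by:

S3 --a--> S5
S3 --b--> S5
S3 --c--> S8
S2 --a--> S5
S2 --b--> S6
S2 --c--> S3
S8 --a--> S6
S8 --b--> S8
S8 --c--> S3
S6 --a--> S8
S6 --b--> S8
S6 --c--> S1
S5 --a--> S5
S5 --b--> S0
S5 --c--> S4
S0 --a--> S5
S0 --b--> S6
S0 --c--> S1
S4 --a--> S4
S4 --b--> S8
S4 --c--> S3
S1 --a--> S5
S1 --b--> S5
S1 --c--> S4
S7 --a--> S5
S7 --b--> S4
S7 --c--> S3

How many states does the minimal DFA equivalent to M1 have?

4

First remove the unreachable states {S7}; 8 states remain.
Start with accepting vs non-accepting: {S1,S3,S4,S6,S8} | {S0,S2,S5}.
On input a, block {S1,S3,S4,S6,S8} splits into {S4,S6,S8} and {S1,S3}.
Split {S0,S2,S5} by δ(·,b) → {S0,S2} and {S5}.
No further refinement is possible. Final partition (4 blocks): {S4,S6,S8} | {S0,S2} | {S1,S3} | {S5}.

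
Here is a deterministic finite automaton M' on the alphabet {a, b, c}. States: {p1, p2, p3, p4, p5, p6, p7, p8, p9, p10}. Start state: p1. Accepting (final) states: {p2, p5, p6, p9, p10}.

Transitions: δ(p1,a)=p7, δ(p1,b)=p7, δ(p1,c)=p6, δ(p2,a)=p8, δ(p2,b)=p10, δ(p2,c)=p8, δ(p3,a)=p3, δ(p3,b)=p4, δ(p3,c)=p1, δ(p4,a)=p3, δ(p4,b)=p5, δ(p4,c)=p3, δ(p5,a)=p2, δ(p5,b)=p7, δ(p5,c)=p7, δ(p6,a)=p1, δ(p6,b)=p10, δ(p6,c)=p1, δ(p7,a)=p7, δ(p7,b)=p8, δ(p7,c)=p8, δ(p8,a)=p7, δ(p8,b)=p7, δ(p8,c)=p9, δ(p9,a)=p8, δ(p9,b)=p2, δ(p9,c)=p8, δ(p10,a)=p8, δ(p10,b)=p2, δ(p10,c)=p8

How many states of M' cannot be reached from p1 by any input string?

3

No path from p1 leads to p3, p4, p5; the other 7 states are all reachable.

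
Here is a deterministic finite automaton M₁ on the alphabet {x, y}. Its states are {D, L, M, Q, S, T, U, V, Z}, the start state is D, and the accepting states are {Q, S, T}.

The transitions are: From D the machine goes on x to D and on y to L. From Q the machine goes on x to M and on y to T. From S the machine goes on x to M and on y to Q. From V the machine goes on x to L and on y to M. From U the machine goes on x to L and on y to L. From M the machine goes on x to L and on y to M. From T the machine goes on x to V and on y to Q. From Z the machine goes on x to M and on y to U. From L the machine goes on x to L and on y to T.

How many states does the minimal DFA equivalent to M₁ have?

4

States {S,U,Z} cannot be reached from the start state, so discard them.
Initial partition by acceptance: {Q,T} | {D,L,M,V}.
Refine {D,L,M,V} on symbol y: members go to different blocks, giving {D,M,V} and {L}.
Refine {D,M,V} on symbol x: members go to different blocks, giving {M,V} and {D}.
No further refinement is possible. Final partition (4 blocks): {Q,T} | {M,V} | {L} | {D}.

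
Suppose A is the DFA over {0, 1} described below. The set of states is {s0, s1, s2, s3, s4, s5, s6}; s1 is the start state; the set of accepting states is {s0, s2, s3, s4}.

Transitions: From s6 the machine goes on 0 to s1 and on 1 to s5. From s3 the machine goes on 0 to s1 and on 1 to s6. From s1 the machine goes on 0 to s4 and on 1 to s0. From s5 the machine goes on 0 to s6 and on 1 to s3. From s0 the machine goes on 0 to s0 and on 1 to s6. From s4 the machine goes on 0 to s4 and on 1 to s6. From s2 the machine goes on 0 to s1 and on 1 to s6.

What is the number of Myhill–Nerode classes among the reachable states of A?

First remove the unreachable states {s2}; 6 states remain.
P0 = {s0,s3,s4} | {s1,s5,s6}.
Refine {s0,s3,s4} on symbol 0: members go to different blocks, giving {s0,s4} and {s3}.
On input 0, block {s1,s5,s6} splits into {s5,s6} and {s1}.
Split {s5,s6} by δ(·,0) → {s5} and {s6}.
Stable partition: {s0,s4} | {s5} | {s3} | {s1} | {s6} — 5 equivalence classes.

5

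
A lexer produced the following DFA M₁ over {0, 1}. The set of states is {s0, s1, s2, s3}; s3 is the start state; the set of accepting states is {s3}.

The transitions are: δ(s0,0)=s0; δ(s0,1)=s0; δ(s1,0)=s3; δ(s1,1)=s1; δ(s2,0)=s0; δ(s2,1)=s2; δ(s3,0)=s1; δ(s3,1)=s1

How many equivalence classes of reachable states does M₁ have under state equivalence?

2

First remove the unreachable states {s0,s2}; 2 states remain.
P0 = {s3} | {s1}.
Stable partition: {s3} | {s1} — 2 equivalence classes.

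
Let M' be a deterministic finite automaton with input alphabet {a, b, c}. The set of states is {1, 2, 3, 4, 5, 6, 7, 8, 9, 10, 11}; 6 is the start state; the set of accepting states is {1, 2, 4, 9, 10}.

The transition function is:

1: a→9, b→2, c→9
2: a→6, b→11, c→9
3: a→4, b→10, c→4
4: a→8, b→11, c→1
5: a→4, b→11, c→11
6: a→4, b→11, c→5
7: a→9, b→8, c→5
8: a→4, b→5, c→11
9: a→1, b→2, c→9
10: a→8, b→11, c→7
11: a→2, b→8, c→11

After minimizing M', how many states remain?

Reachable states from the start: {1,2,4,5,6,8,9,11}. Unreachable: {3,7,10} — drop them.
Initial partition by acceptance: {1,2,4,9} | {5,6,8,11}.
On input a, block {1,2,4,9} splits into {1,9} and {2,4}.
The partition is now stable with 3 blocks: {1,9} | {5,6,8,11} | {2,4}.

3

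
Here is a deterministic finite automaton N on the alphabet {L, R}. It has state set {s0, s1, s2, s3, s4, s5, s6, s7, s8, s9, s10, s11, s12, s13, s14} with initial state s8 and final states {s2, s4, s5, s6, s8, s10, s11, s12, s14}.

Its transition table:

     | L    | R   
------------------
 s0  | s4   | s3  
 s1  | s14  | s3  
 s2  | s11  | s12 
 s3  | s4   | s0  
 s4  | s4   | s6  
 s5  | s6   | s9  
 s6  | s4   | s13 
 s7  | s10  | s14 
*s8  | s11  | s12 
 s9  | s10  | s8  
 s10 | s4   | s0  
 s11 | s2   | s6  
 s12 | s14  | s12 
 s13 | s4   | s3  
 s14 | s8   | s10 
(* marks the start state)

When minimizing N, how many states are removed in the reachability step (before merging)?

4

Starting at s8 and following transitions, the reachable set is {s0, s2, s3, s4, s6, s8, s10, s11, s12, s13, s14}. That leaves s1, s5, s7, s9 unreachable — 4 in total.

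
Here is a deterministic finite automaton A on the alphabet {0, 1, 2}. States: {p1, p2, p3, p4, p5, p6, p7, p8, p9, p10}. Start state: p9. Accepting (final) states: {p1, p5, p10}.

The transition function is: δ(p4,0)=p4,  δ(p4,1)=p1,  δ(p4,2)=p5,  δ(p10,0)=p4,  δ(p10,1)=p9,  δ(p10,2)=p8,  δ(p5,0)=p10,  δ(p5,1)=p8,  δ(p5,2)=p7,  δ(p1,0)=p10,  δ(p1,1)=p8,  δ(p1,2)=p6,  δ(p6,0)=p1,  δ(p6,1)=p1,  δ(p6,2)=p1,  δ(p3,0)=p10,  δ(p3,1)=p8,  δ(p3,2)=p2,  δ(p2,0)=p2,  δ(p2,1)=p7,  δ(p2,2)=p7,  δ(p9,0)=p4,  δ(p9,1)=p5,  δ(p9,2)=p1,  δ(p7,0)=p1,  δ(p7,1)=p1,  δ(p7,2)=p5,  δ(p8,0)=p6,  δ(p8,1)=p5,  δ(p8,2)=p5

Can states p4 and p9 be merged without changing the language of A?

Reachable states from the start: {p1,p4,p5,p6,p7,p8,p9,p10}. Unreachable: {p2,p3} — drop them.
P0 = {p1,p5,p10} | {p4,p6,p7,p8,p9}.
Split {p1,p5,p10} by δ(·,0) → {p1,p5} and {p10}.
On input 0, block {p4,p6,p7,p8,p9} splits into {p4,p8,p9} and {p6,p7}.
Refine {p4,p8,p9} on symbol 0: members go to different blocks, giving {p4,p9} and {p8}.
Stable partition: {p1,p5} | {p4,p9} | {p10} | {p6,p7} | {p8} — 5 equivalence classes.
p4 and p9 lie in the same block of the stable partition, so they are equivalent — no string distinguishes them.

Yes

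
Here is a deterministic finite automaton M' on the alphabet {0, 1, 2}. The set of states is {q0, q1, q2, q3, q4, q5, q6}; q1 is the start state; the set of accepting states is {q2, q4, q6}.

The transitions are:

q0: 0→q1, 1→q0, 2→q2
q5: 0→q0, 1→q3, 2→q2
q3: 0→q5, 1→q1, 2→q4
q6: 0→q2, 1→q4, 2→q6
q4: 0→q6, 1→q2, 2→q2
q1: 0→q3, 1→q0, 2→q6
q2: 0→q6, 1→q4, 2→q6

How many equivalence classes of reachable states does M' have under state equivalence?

2

Initial partition by acceptance: {q2,q4,q6} | {q0,q1,q3,q5}.
Stable partition: {q2,q4,q6} | {q0,q1,q3,q5} — 2 equivalence classes.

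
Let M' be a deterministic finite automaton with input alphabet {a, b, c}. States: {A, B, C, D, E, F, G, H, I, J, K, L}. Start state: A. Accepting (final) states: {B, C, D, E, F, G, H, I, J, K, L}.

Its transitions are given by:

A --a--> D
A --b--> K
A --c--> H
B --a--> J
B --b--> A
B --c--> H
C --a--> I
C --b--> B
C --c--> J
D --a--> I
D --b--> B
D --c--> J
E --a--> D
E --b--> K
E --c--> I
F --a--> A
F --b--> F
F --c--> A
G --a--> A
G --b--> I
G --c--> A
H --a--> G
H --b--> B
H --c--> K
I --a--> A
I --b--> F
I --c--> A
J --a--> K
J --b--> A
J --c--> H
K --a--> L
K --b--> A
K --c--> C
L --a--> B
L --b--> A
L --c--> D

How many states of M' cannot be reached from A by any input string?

1

BFS from A reaches {A, B, C, D, F, G, H, I, J, K, L}; the 1 state(s) E are never visited.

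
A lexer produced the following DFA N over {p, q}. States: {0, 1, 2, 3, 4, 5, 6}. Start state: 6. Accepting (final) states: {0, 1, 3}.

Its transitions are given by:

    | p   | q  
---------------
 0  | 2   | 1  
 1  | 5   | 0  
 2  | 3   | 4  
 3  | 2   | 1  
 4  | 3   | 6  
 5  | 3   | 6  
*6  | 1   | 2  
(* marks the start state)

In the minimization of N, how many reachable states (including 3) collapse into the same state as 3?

P0 = {0,1,3} | {2,4,5,6}.
Stable partition: {0,1,3} | {2,4,5,6} — 2 equivalence classes.
The equivalence class containing 3 is {0,1,3}, of size 3.

3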